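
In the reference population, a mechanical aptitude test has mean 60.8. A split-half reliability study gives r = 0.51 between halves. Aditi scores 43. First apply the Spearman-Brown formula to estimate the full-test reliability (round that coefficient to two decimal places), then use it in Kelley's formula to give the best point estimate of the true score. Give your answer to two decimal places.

48.70

Spearman-Brown: ρ = 2r/(1 + r) = 2(0.51)/(1 + 0.51) = 1.020/1.51 = 0.6755 → 0.68
T̂ = 0.68(43) + 0.32(60.8) = 29.24 + 19.456 = 48.696 → 48.70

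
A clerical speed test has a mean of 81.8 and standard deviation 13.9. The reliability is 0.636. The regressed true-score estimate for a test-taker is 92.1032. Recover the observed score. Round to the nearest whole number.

98

T̂ = ρX + (1 − ρ)μ  ⇒  X = (T̂ − (1 − ρ)μ) / ρ
X = (92.1032 − 0.364 × 81.8) / 0.636 = (92.1032 − 29.7752) / 0.636 = 62.3280 / 0.636 = 98.00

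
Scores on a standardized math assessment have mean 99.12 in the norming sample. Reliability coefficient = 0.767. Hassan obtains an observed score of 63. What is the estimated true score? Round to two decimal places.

71.42

T̂ = 0.767(63) + 0.233(99.12) = 48.321 + 23.09496 = 71.416 → 71.42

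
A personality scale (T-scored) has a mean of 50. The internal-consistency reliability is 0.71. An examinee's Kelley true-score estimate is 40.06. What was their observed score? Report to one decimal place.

T̂ = ρX + (1 − ρ)μ  ⇒  X = (T̂ − (1 − ρ)μ) / ρ
X = (40.06 − 0.29 × 50) / 0.71 = (40.06 − 14.50) / 0.71 = 25.56 / 0.71 = 36.000

36.0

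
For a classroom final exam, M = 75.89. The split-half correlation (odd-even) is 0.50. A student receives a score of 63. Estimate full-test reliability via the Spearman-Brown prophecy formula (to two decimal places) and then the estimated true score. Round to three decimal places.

Spearman-Brown: ρ = 2r/(1 + r) = 2(0.50)/(1 + 0.50) = 1.000/1.50 = 0.6667 → 0.67
T̂ = 0.67(63) + 0.33(75.89) = 42.21 + 25.0437 = 67.2537 → 67.254

67.254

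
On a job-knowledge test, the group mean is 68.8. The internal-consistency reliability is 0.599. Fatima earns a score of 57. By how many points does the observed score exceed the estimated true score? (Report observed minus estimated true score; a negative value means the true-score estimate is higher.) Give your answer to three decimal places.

-4.732

Weight the observed score by reliability and the mean by (1 − reliability): T̂ = 0.599·57 + 0.401·68.8 = 34.143 + 27.5888 = 61.73180.
X − T̂ = 57 − 61.7318 = -4.7318 → -4.732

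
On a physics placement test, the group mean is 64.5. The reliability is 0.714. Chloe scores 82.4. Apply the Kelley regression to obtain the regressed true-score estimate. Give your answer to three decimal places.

77.281

T̂ = 0.714(82.4) + 0.286(64.5) = 58.8336 + 18.4470 = 77.2806 → 77.281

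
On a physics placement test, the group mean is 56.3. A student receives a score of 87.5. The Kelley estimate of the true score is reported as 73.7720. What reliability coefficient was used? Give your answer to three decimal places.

0.560

T̂ = ρX + (1 − ρ)μ  ⇒  T̂ − μ = ρ(X − μ)
ρ = (T̂ − μ)/(X − μ) = (73.7720 − 56.3) / (87.5 − 56.3) = 17.4720 / 31.2 = 0.56000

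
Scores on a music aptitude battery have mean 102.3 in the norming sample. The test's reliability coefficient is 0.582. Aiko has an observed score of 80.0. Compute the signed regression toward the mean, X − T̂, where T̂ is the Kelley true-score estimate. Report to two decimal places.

Weight the observed score by reliability and the mean by (1 − reliability): T̂ = 0.582·80.0 + 0.418·102.3 = 46.5600 + 42.7614 = 89.3214.
X − T̂ = 80.0 − 89.321 = -9.321 → -9.32

-9.32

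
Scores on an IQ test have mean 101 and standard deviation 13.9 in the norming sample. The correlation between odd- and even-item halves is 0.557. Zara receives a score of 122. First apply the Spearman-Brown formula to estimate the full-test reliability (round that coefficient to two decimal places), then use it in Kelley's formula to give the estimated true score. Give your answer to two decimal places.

116.12

Spearman-Brown: ρ = 2r/(1 + r) = 2(0.557)/(1 + 0.557) = 1.1140/1.557 = 0.7155 → 0.72
T̂ = ρX + (1 − ρ)μ
  = 0.72 × 122 + 0.28 × 101
  = 87.84 + 28.28
  = 116.120
  ≈ 116.12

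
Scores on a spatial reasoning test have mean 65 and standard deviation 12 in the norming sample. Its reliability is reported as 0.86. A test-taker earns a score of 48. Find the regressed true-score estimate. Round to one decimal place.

T̂ = ρX + (1 − ρ)μ
  = 0.86 × 48 + 0.14 × 65
  = 41.28 + 9.10
  = 50.38
  ≈ 50.4

50.4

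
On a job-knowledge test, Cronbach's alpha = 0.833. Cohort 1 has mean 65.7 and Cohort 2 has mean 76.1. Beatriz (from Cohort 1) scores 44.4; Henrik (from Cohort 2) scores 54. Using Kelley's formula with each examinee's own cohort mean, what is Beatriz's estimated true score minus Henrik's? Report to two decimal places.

T̂_Beatriz = 0.833(44.4) + 0.167(65.7) = 47.9571
T̂_Henrik = 0.833(54) + 0.167(76.1) = 57.6907
Difference = 47.9571 − 57.6907 = -9.7336

-9.73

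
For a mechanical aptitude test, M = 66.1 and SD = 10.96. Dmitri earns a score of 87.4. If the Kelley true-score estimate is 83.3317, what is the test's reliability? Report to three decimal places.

0.809

T̂ = ρX + (1 − ρ)μ  ⇒  T̂ − μ = ρ(X − μ)
ρ = (T̂ − μ)/(X − μ) = (83.3317 − 66.1) / (87.4 − 66.1) = 17.2317 / 21.3 = 0.80900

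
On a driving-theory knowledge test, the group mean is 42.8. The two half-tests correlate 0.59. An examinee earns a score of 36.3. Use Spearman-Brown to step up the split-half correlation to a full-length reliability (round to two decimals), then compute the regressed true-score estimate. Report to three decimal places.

37.990

Spearman-Brown: ρ = 2r/(1 + r) = 2(0.59)/(1 + 0.59) = 1.180/1.59 = 0.7421 → 0.74
Kelley's formula gives T̂ = 0.74·36.3 + 0.26·42.8 = 26.862 + 11.128 = 37.9900.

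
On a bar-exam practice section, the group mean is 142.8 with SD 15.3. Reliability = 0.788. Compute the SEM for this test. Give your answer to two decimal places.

7.04

SEM = SD · √(1 − ρ) = 15.3 × √0.212 = 15.3 × 0.4604 = 7.045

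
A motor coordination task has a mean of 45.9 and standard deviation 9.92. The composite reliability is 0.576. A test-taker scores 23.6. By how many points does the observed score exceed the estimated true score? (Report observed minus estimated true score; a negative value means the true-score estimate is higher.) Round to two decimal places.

T̂ = ρX + (1 − ρ)μ
  = 0.576 × 23.6 + 0.424 × 45.9
  = 13.5936 + 19.4616
  = 33.0552
  ≈ 33.055
X − T̂ = 23.6 − 33.055 = -9.455 → -9.46

-9.46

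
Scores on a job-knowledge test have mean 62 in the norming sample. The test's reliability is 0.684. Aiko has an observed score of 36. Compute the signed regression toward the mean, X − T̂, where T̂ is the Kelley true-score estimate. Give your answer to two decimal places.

-8.22

T̂ = 0.684(36) + 0.316(62) = 24.624 + 19.592 = 44.2160 → 44.216
X − T̂ = 36 − 44.216 = -8.216 → -8.22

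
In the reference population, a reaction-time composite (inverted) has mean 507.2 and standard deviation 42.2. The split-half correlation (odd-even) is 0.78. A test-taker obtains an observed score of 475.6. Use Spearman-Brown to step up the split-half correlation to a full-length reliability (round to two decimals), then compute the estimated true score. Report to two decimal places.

Spearman-Brown: ρ = 2r/(1 + r) = 2(0.78)/(1 + 0.78) = 1.560/1.78 = 0.8764 → 0.88
T̂ = 0.88(475.6) + 0.12(507.2) = 418.528 + 60.864 = 479.392 → 479.39

479.39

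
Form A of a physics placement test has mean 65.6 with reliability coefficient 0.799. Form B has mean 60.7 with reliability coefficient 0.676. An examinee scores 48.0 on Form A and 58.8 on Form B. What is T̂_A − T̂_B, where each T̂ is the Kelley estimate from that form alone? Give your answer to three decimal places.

-7.878

T̂_A = 0.799(48.0) + 0.201(65.6) = 51.53760
T̂_B = 0.676(58.8) + 0.324(60.7) = 59.41560
T̂_A − T̂_B = -7.87800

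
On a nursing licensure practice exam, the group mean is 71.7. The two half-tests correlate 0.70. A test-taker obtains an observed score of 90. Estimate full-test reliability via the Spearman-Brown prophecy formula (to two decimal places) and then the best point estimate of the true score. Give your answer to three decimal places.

Spearman-Brown: ρ = 2r/(1 + r) = 2(0.70)/(1 + 0.70) = 1.400/1.70 = 0.8235 → 0.82
T̂ = 0.82(90) + 0.18(71.7) = 73.80 + 12.906 = 86.7060 → 86.706

86.706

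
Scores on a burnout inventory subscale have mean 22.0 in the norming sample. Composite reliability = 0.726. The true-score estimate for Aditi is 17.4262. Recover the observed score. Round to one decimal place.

15.7

T̂ = ρX + (1 − ρ)μ  ⇒  X = (T̂ − (1 − ρ)μ) / ρ
X = (17.4262 − 0.274 × 22.0) / 0.726 = (17.4262 − 6.0280) / 0.726 = 11.3982 / 0.726 = 15.700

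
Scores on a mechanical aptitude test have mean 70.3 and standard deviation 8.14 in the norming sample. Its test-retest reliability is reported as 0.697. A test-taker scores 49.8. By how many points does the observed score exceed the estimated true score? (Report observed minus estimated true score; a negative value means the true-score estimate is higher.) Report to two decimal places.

T̂ = ρX + (1 − ρ)μ
  = 0.697 × 49.8 + 0.303 × 70.3
  = 34.7106 + 21.3009
  = 56.0115
  ≈ 56.011
X − T̂ = 49.8 − 56.011 = -6.212 → -6.21

-6.21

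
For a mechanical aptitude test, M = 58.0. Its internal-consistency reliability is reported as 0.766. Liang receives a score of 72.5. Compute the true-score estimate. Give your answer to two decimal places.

69.11

T̂ = ρX + (1 − ρ)μ
  = 0.766 × 72.5 + 0.234 × 58.0
  = 55.5350 + 13.5720
  = 69.107
  ≈ 69.11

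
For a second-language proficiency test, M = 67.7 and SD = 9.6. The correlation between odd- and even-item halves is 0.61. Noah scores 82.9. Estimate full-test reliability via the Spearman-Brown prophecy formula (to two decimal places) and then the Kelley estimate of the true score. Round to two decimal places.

79.25

Spearman-Brown: ρ = 2r/(1 + r) = 2(0.61)/(1 + 0.61) = 1.220/1.61 = 0.7578 → 0.76
Weight the observed score by reliability and the mean by (1 − reliability): T̂ = 0.76·82.9 + 0.24·67.7 = 63.004 + 16.248 = 79.252.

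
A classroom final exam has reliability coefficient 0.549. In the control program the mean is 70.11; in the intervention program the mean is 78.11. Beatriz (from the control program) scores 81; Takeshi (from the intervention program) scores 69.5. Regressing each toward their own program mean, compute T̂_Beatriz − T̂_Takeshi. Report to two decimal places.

2.71

T̂_Beatriz = 0.549(81) + 0.451(70.11) = 76.0886
T̂_Takeshi = 0.549(69.5) + 0.451(78.11) = 73.3831
Difference = 76.0886 − 73.3831 = 2.7055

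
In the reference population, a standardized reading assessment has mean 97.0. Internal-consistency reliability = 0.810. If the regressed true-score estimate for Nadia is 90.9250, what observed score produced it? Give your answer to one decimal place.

89.5

T̂ = ρX + (1 − ρ)μ  ⇒  X = (T̂ − (1 − ρ)μ) / ρ
X = (90.9250 − 0.190 × 97.0) / 0.810 = (90.9250 − 18.4300) / 0.810 = 72.4950 / 0.810 = 89.500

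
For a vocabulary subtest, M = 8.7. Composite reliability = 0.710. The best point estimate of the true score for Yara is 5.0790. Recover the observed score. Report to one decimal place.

T̂ = ρX + (1 − ρ)μ  ⇒  X = (T̂ − (1 − ρ)μ) / ρ
X = (5.0790 − 0.290 × 8.7) / 0.710 = (5.0790 − 2.5230) / 0.710 = 2.5560 / 0.710 = 3.600

3.6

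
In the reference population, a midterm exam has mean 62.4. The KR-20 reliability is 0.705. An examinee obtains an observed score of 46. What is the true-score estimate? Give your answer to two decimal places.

50.84

T̂ = ρX + (1 − ρ)μ
  = 0.705 × 46 + 0.295 × 62.4
  = 32.430 + 18.4080
  = 50.838
  ≈ 50.84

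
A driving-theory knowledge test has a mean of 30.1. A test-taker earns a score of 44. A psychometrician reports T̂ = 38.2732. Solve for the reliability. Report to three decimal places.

T̂ = ρX + (1 − ρ)μ  ⇒  T̂ − μ = ρ(X − μ)
ρ = (T̂ − μ)/(X − μ) = (38.2732 − 30.1) / (44 − 30.1) = 8.1732 / 13.9 = 0.58800

0.588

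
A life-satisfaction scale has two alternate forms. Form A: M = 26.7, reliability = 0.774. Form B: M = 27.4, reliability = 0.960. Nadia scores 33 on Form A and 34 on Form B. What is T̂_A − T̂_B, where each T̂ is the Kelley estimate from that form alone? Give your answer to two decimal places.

T̂_A = 0.774(33) + 0.226(26.7) = 31.5762
T̂_B = 0.960(34) + 0.040(27.4) = 33.7360
T̂_A − T̂_B = -2.1598

-2.16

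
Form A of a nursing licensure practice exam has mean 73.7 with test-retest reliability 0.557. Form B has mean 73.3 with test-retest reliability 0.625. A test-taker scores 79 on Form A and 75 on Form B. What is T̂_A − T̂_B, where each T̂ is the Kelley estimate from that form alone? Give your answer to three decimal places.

2.290

T̂_A = 0.557(79) + 0.443(73.7) = 76.65210
T̂_B = 0.625(75) + 0.375(73.3) = 74.36250
T̂_A − T̂_B = 2.28960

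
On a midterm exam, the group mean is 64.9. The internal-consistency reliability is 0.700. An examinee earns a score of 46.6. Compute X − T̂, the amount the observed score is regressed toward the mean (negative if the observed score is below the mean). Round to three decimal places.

-5.490

T̂ = 0.700(46.6) + 0.300(64.9) = 32.6200 + 19.4700 = 52.09000 → 52.0900
X − T̂ = 46.6 − 52.0900 = -5.4900 → -5.490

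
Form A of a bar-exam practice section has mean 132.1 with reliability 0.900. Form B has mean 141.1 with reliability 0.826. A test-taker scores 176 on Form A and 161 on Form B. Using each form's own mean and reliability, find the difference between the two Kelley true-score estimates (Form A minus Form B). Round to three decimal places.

14.073

T̂_A = 0.900(176) + 0.100(132.1) = 171.61000
T̂_B = 0.826(161) + 0.174(141.1) = 157.53740
T̂_A − T̂_B = 14.07260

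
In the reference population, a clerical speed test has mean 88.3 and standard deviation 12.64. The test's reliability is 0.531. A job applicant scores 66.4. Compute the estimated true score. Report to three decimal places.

76.671

T̂ = ρX + (1 − ρ)μ
  = 0.531 × 66.4 + 0.469 × 88.3
  = 35.2584 + 41.4127
  = 76.6711
  ≈ 76.671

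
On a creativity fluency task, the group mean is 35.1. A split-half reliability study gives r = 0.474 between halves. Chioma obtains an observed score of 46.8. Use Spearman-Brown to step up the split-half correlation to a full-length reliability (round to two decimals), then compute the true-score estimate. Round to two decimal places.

Spearman-Brown: ρ = 2r/(1 + r) = 2(0.474)/(1 + 0.474) = 0.9480/1.474 = 0.6431 → 0.64
Weight the observed score by reliability and the mean by (1 − reliability): T̂ = 0.64·46.8 + 0.36·35.1 = 29.952 + 12.636 = 42.588.

42.59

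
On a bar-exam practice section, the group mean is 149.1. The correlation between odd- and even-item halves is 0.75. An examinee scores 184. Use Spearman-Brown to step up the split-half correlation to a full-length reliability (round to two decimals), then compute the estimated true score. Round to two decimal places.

Spearman-Brown: ρ = 2r/(1 + r) = 2(0.75)/(1 + 0.75) = 1.500/1.75 = 0.8571 → 0.86
T̂ = 0.86(184) + 0.14(149.1) = 158.24 + 20.874 = 179.114 → 179.11

179.11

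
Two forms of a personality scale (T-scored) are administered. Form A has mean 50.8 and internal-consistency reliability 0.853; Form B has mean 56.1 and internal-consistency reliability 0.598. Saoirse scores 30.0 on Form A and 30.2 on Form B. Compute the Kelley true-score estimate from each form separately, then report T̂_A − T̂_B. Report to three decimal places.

T̂_A = 0.853(30.0) + 0.147(50.8) = 33.05760
T̂_B = 0.598(30.2) + 0.402(56.1) = 40.61180
T̂_A − T̂_B = -7.55420

-7.554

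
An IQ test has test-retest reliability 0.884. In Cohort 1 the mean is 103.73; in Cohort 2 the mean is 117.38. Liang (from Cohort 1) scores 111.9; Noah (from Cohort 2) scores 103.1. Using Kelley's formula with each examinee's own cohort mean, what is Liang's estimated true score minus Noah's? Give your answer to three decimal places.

T̂_Liang = 0.884(111.9) + 0.116(103.73) = 110.95228
T̂_Noah = 0.884(103.1) + 0.116(117.38) = 104.75648
Difference = 110.95228 − 104.75648 = 6.19580

6.196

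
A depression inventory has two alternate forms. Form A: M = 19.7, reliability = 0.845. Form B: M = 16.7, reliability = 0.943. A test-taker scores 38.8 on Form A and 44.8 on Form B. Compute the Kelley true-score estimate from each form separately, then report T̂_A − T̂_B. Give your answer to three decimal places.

-7.359

T̂_A = 0.845(38.8) + 0.155(19.7) = 35.83950
T̂_B = 0.943(44.8) + 0.057(16.7) = 43.19830
T̂_A − T̂_B = -7.35880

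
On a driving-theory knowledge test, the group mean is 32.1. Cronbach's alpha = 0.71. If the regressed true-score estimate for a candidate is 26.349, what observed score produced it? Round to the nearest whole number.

24

T̂ = ρX + (1 − ρ)μ  ⇒  X = (T̂ − (1 − ρ)μ) / ρ
X = (26.349 − 0.29 × 32.1) / 0.71 = (26.349 − 9.309) / 0.71 = 17.040 / 0.71 = 24.00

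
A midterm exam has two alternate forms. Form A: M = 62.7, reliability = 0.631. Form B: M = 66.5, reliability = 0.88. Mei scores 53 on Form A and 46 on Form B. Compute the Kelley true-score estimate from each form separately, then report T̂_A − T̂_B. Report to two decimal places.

T̂_A = 0.631(53) + 0.369(62.7) = 56.5793
T̂_B = 0.88(46) + 0.12(66.5) = 48.4600
T̂_A − T̂_B = 8.1193

8.12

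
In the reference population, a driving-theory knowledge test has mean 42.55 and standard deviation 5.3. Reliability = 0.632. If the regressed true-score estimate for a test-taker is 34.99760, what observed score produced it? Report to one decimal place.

30.6

T̂ = ρX + (1 − ρ)μ  ⇒  X = (T̂ − (1 − ρ)μ) / ρ
X = (34.99760 − 0.368 × 42.55) / 0.632 = (34.99760 − 15.65840) / 0.632 = 19.33920 / 0.632 = 30.600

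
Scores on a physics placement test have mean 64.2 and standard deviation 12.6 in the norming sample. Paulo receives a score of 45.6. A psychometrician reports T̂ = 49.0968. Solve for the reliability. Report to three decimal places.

T̂ = ρX + (1 − ρ)μ  ⇒  T̂ − μ = ρ(X − μ)
ρ = (T̂ − μ)/(X − μ) = (49.0968 − 64.2) / (45.6 − 64.2) = -15.1032 / -18.6 = 0.81200

0.812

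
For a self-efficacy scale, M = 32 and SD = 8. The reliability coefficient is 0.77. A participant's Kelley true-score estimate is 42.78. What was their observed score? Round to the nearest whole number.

T̂ = ρX + (1 − ρ)μ  ⇒  X = (T̂ − (1 − ρ)μ) / ρ
X = (42.78 − 0.23 × 32) / 0.77 = (42.78 − 7.36) / 0.77 = 35.42 / 0.77 = 46.00

46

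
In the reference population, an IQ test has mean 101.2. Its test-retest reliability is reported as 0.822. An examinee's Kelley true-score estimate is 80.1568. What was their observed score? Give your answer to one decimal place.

T̂ = ρX + (1 − ρ)μ  ⇒  X = (T̂ − (1 − ρ)μ) / ρ
X = (80.1568 − 0.178 × 101.2) / 0.822 = (80.1568 − 18.0136) / 0.822 = 62.1432 / 0.822 = 75.600

75.6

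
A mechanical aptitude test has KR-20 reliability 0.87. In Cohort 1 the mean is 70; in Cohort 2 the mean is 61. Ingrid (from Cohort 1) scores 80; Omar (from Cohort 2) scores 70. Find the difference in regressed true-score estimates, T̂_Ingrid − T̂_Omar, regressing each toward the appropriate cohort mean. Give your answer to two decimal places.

9.87

T̂_Ingrid = 0.87(80) + 0.13(70) = 78.7000
T̂_Omar = 0.87(70) + 0.13(61) = 68.8300
Difference = 78.7000 − 68.8300 = 9.8700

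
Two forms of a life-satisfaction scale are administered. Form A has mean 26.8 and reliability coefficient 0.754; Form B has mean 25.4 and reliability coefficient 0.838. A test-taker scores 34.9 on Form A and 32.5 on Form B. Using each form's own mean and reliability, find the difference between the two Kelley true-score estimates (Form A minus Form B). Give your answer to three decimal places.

1.558

T̂_A = 0.754(34.9) + 0.246(26.8) = 32.90740
T̂_B = 0.838(32.5) + 0.162(25.4) = 31.34980
T̂_A − T̂_B = 1.55760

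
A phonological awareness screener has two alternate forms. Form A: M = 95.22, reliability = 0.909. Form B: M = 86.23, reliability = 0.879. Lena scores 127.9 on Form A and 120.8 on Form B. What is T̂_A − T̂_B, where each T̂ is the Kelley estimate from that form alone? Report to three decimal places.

8.309

T̂_A = 0.909(127.9) + 0.091(95.22) = 124.92612
T̂_B = 0.879(120.8) + 0.121(86.23) = 116.61703
T̂_A − T̂_B = 8.30909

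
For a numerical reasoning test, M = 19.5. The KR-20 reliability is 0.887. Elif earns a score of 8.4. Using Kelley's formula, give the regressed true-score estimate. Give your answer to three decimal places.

9.654

Kelley's formula gives T̂ = 0.887·8.4 + 0.113·19.5 = 7.4508 + 2.2035 = 9.6543.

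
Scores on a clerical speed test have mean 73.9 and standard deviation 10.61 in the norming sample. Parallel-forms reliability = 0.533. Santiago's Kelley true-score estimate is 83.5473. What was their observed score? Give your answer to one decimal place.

T̂ = ρX + (1 − ρ)μ  ⇒  X = (T̂ − (1 − ρ)μ) / ρ
X = (83.5473 − 0.467 × 73.9) / 0.533 = (83.5473 − 34.5113) / 0.533 = 49.0360 / 0.533 = 92.000

92.0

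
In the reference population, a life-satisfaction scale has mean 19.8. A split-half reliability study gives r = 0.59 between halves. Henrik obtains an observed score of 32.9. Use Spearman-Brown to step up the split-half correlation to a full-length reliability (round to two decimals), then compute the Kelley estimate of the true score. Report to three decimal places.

Spearman-Brown: ρ = 2r/(1 + r) = 2(0.59)/(1 + 0.59) = 1.180/1.59 = 0.7421 → 0.74
T̂ = 0.74(32.9) + 0.26(19.8) = 24.346 + 5.148 = 29.4940 → 29.494

29.494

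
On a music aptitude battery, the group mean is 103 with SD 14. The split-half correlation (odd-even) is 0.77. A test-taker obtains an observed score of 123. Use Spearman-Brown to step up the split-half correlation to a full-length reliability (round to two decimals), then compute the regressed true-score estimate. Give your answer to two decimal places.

120.40

Spearman-Brown: ρ = 2r/(1 + r) = 2(0.77)/(1 + 0.77) = 1.540/1.77 = 0.8701 → 0.87
T̂ = ρX + (1 − ρ)μ
  = 0.87 × 123 + 0.13 × 103
  = 107.01 + 13.39
  = 120.400
  ≈ 120.40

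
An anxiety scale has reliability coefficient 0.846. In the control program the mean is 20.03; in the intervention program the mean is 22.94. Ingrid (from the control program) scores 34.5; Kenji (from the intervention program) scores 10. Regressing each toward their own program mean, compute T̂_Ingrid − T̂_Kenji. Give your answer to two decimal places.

20.28

T̂_Ingrid = 0.846(34.5) + 0.154(20.03) = 32.2716
T̂_Kenji = 0.846(10) + 0.154(22.94) = 11.9928
Difference = 32.2716 − 11.9928 = 20.2789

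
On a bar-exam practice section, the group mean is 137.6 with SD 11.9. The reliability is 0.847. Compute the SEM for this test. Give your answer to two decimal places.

SEM = SD · √(1 − ρ) = 11.9 × √0.153 = 11.9 × 0.3912 = 4.655

4.65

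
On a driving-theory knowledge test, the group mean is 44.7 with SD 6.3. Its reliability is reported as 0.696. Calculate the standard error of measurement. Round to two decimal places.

SEM = SD · √(1 − ρ) = 6.3 × √0.304 = 6.3 × 0.5514 = 3.474

3.47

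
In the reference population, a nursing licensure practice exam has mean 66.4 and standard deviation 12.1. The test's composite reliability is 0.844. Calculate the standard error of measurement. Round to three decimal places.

SEM = SD · √(1 − ρ) = 12.1 × √0.156 = 12.1 × 0.3950 = 4.7791

4.779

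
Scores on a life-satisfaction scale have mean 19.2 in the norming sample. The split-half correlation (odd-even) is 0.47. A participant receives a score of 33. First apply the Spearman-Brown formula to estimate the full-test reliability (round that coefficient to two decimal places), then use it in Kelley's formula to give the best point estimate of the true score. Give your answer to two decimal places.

Spearman-Brown: ρ = 2r/(1 + r) = 2(0.47)/(1 + 0.47) = 0.940/1.47 = 0.6395 → 0.64
Kelley's formula gives T̂ = 0.64·33 + 0.36·19.2 = 21.12 + 6.912 = 28.032.

28.03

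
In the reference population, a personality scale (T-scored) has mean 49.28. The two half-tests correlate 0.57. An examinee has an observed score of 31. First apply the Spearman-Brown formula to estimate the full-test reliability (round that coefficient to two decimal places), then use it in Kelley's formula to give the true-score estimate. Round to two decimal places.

Spearman-Brown: ρ = 2r/(1 + r) = 2(0.57)/(1 + 0.57) = 1.140/1.57 = 0.7261 → 0.73
Kelley's formula gives T̂ = 0.73·31 + 0.27·49.28 = 22.63 + 13.3056 = 35.936.

35.94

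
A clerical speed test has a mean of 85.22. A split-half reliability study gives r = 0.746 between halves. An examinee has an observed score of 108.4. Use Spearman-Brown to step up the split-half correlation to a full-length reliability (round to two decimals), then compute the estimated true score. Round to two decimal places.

104.92

Spearman-Brown: ρ = 2r/(1 + r) = 2(0.746)/(1 + 0.746) = 1.4920/1.746 = 0.8545 → 0.85
T̂ = ρX + (1 − ρ)μ
  = 0.85 × 108.4 + 0.15 × 85.22
  = 92.140 + 12.7830
  = 104.923
  ≈ 104.92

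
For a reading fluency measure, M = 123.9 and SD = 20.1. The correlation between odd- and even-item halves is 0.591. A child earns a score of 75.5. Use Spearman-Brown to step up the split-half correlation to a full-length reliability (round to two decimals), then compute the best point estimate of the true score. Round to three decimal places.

88.084

Spearman-Brown: ρ = 2r/(1 + r) = 2(0.591)/(1 + 0.591) = 1.1820/1.591 = 0.7429 → 0.74
T̂ = ρX + (1 − ρ)μ
  = 0.74 × 75.5 + 0.26 × 123.9
  = 55.870 + 32.214
  = 88.0840
  ≈ 88.084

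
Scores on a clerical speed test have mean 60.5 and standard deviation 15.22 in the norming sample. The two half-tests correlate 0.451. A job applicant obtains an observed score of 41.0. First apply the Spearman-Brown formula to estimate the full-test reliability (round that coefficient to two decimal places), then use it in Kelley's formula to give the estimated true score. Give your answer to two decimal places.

Spearman-Brown: ρ = 2r/(1 + r) = 2(0.451)/(1 + 0.451) = 0.9020/1.451 = 0.6216 → 0.62
T̂ = 0.62(41.0) + 0.38(60.5) = 25.420 + 22.990 = 48.410 → 48.41

48.41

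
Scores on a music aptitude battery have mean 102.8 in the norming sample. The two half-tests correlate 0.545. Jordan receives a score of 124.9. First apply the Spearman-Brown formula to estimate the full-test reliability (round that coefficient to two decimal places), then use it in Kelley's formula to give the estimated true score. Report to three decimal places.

118.491

Spearman-Brown: ρ = 2r/(1 + r) = 2(0.545)/(1 + 0.545) = 1.0900/1.545 = 0.7055 → 0.71
T̂ = ρX + (1 − ρ)μ
  = 0.71 × 124.9 + 0.29 × 102.8
  = 88.679 + 29.812
  = 118.4910
  ≈ 118.491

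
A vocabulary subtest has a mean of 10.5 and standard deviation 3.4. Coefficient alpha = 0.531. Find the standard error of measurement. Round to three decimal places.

2.328

SEM = SD · √(1 − ρ) = 3.4 × √0.469 = 3.4 × 0.6848 = 2.3284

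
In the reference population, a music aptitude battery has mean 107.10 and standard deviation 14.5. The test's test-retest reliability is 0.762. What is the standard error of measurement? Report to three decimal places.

7.074

SEM = SD · √(1 − ρ) = 14.5 × √0.238 = 14.5 × 0.4879 = 7.0739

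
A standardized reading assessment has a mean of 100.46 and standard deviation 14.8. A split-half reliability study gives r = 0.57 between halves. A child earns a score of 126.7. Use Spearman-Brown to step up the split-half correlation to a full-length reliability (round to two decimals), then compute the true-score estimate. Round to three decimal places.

Spearman-Brown: ρ = 2r/(1 + r) = 2(0.57)/(1 + 0.57) = 1.140/1.57 = 0.7261 → 0.73
Regress the observed score toward the mean by the unreliability: T̂ = 0.73·126.7 + 0.27·100.46 = 92.491 + 27.1242 = 119.6152.

119.615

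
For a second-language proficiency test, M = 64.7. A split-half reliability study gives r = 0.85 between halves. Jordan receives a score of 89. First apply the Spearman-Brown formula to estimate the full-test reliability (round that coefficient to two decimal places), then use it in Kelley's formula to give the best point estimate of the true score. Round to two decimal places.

Spearman-Brown: ρ = 2r/(1 + r) = 2(0.85)/(1 + 0.85) = 1.700/1.85 = 0.9189 → 0.92
Weight the observed score by reliability and the mean by (1 − reliability): T̂ = 0.92·89 + 0.08·64.7 = 81.88 + 5.176 = 87.056.

87.06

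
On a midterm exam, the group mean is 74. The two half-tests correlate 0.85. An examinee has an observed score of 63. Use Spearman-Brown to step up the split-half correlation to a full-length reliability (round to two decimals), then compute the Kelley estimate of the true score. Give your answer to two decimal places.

Spearman-Brown: ρ = 2r/(1 + r) = 2(0.85)/(1 + 0.85) = 1.700/1.85 = 0.9189 → 0.92
T̂ = ρX + (1 − ρ)μ
  = 0.92 × 63 + 0.08 × 74
  = 57.96 + 5.92
  = 63.880
  ≈ 63.88

63.88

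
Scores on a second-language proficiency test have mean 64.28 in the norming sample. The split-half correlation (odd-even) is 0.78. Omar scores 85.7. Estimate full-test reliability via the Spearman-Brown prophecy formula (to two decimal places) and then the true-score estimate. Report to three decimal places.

83.130

Spearman-Brown: ρ = 2r/(1 + r) = 2(0.78)/(1 + 0.78) = 1.560/1.78 = 0.8764 → 0.88
Kelley's formula gives T̂ = 0.88·85.7 + 0.12·64.28 = 75.416 + 7.7136 = 83.1296.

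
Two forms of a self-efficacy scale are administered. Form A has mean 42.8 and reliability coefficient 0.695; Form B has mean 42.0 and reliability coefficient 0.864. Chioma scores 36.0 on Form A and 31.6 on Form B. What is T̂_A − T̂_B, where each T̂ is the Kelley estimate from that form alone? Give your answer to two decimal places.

5.06

T̂_A = 0.695(36.0) + 0.305(42.8) = 38.0740
T̂_B = 0.864(31.6) + 0.136(42.0) = 33.0144
T̂_A − T̂_B = 5.0596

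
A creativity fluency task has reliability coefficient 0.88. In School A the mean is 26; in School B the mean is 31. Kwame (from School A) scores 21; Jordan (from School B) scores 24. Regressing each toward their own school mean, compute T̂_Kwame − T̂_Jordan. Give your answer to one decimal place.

-3.2

T̂_Kwame = 0.88(21) + 0.12(26) = 21.600
T̂_Jordan = 0.88(24) + 0.12(31) = 24.840
Difference = 21.600 − 24.840 = -3.240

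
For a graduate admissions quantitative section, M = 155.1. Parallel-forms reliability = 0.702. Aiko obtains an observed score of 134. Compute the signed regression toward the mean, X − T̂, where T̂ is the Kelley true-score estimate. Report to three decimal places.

T̂ = ρX + (1 − ρ)μ
  = 0.702 × 134 + 0.298 × 155.1
  = 94.068 + 46.2198
  = 140.28780
  ≈ 140.2878
X − T̂ = 134 − 140.2878 = -6.2878 → -6.288

-6.288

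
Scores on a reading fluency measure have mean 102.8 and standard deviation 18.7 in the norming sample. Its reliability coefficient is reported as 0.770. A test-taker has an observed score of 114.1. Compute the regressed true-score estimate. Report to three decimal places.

T̂ = ρX + (1 − ρ)μ
  = 0.770 × 114.1 + 0.230 × 102.8
  = 87.8570 + 23.6440
  = 111.5010
  ≈ 111.501

111.501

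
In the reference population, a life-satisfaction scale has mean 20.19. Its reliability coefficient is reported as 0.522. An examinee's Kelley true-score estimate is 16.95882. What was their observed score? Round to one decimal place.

T̂ = ρX + (1 − ρ)μ  ⇒  X = (T̂ − (1 − ρ)μ) / ρ
X = (16.95882 − 0.478 × 20.19) / 0.522 = (16.95882 − 9.65082) / 0.522 = 7.30800 / 0.522 = 14.000

14.0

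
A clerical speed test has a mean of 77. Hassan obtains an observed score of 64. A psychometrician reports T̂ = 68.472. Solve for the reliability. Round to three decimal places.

0.656

T̂ = ρX + (1 − ρ)μ  ⇒  T̂ − μ = ρ(X − μ)
ρ = (T̂ − μ)/(X − μ) = (68.472 − 77) / (64 − 77) = -8.528 / -13.0 = 0.65600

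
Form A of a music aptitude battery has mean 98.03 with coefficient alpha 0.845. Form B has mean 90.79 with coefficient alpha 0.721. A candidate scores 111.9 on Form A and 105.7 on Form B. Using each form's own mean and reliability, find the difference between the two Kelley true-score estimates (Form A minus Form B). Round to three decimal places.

T̂_A = 0.845(111.9) + 0.155(98.03) = 109.75015
T̂_B = 0.721(105.7) + 0.279(90.79) = 101.54011
T̂_A − T̂_B = 8.21004

8.210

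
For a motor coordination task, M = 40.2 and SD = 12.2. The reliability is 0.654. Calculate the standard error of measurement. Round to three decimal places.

SEM = SD · √(1 − ρ) = 12.2 × √0.346 = 12.2 × 0.5882 = 7.1763

7.176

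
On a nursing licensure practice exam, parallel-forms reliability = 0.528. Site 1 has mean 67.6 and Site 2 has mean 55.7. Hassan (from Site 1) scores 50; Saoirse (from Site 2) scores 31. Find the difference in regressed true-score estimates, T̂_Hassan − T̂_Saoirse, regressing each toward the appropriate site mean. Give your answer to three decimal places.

T̂_Hassan = 0.528(50) + 0.472(67.6) = 58.30720
T̂_Saoirse = 0.528(31) + 0.472(55.7) = 42.65840
Difference = 58.30720 − 42.65840 = 15.64880

15.649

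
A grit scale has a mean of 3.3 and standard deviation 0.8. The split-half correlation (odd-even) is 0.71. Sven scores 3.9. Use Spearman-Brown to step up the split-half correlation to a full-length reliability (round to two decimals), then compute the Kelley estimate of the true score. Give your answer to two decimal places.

3.80

Spearman-Brown: ρ = 2r/(1 + r) = 2(0.71)/(1 + 0.71) = 1.420/1.71 = 0.8304 → 0.83
T̂ = 0.83(3.9) + 0.17(3.3) = 3.237 + 0.561 = 3.798 → 3.80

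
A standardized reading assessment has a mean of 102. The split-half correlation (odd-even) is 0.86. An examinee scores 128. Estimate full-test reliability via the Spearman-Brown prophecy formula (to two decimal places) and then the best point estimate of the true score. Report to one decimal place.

Spearman-Brown: ρ = 2r/(1 + r) = 2(0.86)/(1 + 0.86) = 1.720/1.86 = 0.9247 → 0.92
T̂ = ρX + (1 − ρ)μ
  = 0.92 × 128 + 0.08 × 102
  = 117.76 + 8.16
  = 125.92
  ≈ 125.9

125.9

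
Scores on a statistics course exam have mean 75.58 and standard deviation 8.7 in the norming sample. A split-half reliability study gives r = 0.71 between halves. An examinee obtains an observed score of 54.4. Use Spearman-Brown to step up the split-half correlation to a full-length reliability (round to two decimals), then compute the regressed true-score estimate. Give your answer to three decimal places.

Spearman-Brown: ρ = 2r/(1 + r) = 2(0.71)/(1 + 0.71) = 1.420/1.71 = 0.8304 → 0.83
T̂ = ρX + (1 − ρ)μ
  = 0.83 × 54.4 + 0.17 × 75.58
  = 45.152 + 12.8486
  = 58.0006
  ≈ 58.001

58.001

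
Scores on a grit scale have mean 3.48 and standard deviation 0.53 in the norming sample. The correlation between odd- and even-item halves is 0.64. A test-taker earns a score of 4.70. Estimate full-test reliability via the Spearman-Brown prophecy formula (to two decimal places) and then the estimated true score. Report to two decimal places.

Spearman-Brown: ρ = 2r/(1 + r) = 2(0.64)/(1 + 0.64) = 1.280/1.64 = 0.7805 → 0.78
Weight the observed score by reliability and the mean by (1 − reliability): T̂ = 0.78·4.70 + 0.22·3.48 = 3.6660 + 0.7656 = 4.432.

4.43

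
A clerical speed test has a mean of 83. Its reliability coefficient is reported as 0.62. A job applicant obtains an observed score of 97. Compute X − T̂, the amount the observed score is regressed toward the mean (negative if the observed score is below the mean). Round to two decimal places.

T̂ = 0.62(97) + 0.38(83) = 60.14 + 31.54 = 91.6800 → 91.680
X − T̂ = 97 − 91.680 = 5.320 → 5.32

5.32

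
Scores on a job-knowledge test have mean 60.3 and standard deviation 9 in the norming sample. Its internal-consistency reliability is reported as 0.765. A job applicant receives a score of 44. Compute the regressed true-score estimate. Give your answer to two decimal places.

T̂ = ρX + (1 − ρ)μ
  = 0.765 × 44 + 0.235 × 60.3
  = 33.660 + 14.1705
  = 47.831
  ≈ 47.83

47.83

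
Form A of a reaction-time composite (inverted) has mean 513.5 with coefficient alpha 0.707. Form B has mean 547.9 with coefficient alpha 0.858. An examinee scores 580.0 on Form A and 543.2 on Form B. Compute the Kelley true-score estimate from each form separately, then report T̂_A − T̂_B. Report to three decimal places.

16.648

T̂_A = 0.707(580.0) + 0.293(513.5) = 560.51550
T̂_B = 0.858(543.2) + 0.142(547.9) = 543.86740
T̂_A − T̂_B = 16.64810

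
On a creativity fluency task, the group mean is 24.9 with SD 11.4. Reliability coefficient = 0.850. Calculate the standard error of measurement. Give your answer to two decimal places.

SEM = SD · √(1 − ρ) = 11.4 × √0.150 = 11.4 × 0.3873 = 4.415

4.42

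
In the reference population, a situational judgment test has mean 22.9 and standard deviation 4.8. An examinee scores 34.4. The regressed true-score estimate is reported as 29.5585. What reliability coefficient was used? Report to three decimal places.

T̂ = ρX + (1 − ρ)μ  ⇒  T̂ − μ = ρ(X − μ)
ρ = (T̂ − μ)/(X − μ) = (29.5585 − 22.9) / (34.4 − 22.9) = 6.6585 / 11.5 = 0.57900

0.579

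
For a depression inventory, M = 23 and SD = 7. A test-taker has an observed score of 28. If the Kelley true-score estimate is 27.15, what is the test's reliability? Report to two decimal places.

T̂ = ρX + (1 − ρ)μ  ⇒  T̂ − μ = ρ(X − μ)
ρ = (T̂ − μ)/(X − μ) = (27.15 − 23) / (28 − 23) = 4.15 / 5.0 = 0.8300

0.83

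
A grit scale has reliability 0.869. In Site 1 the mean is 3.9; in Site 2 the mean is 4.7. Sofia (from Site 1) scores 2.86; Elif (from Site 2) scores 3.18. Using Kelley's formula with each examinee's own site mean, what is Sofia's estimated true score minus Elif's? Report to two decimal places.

-0.38

T̂_Sofia = 0.869(2.86) + 0.131(3.9) = 2.9962
T̂_Elif = 0.869(3.18) + 0.131(4.7) = 3.3791
Difference = 2.9962 − 3.3791 = -0.3829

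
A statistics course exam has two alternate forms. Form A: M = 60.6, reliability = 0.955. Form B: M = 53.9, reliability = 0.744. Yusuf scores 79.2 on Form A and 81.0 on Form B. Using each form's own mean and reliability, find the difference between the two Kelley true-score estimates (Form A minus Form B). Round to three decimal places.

4.301

T̂_A = 0.955(79.2) + 0.045(60.6) = 78.36300
T̂_B = 0.744(81.0) + 0.256(53.9) = 74.06240
T̂_A − T̂_B = 4.30060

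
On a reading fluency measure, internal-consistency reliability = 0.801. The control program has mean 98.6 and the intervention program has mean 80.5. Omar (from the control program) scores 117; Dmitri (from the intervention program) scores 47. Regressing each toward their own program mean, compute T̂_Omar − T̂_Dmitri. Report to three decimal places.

T̂_Omar = 0.801(117) + 0.199(98.6) = 113.33840
T̂_Dmitri = 0.801(47) + 0.199(80.5) = 53.66650
Difference = 113.33840 − 53.66650 = 59.67190

59.672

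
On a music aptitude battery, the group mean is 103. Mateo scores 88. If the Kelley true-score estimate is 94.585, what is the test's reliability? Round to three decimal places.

0.561

T̂ = ρX + (1 − ρ)μ  ⇒  T̂ − μ = ρ(X − μ)
ρ = (T̂ − μ)/(X − μ) = (94.585 − 103) / (88 − 103) = -8.415 / -15.0 = 0.56100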